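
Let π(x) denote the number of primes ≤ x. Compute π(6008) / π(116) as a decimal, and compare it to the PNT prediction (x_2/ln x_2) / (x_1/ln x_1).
π(6008)/π(116) = 784/30 ≈ 26.1333;  PNT prediction ≈ 28.2965.

π(116) = 30 and π(6008) = 784, so π(6008)/π(116) ≈ 26.1333. The PNT-predicted ratio is (6008/ln(6008)) / (116/ln(116)) ≈ 28.2965. The two agree to within a few percent, as expected.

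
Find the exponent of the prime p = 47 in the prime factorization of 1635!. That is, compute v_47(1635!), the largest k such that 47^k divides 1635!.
v_47(1635!) = 34

Legendre's formula: v_p(n!) = Σ_{k ≥ 1} ⌊n / p^k⌋. For p = 47, n = 1635, the terms are:
  ⌊1635/47^1⌋ = ⌊1635/47⌋ = 34
(the next term ⌊1635/47^2⌋ = 0, terminating the sum). Summing: v_47(1635!) = 34 = 34.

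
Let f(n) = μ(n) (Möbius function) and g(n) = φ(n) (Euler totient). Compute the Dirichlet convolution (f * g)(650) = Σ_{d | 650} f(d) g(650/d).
(μ * φ)(650) = 0

Divisors of 650: [1, 2, 5, 10, 13, 25, 26, 50, 65, 130, 325, 650]. For each d | 650:
  d = 1: μ(1) · φ(650/1) = 1 · 240 = 240
  d = 2: μ(2) · φ(650/2) = -1 · 240 = -240
  d = 5: μ(5) · φ(650/5) = -1 · 48 = -48
  d = 10: μ(10) · φ(650/10) = 1 · 48 = 48
  d = 13: μ(13) · φ(650/13) = -1 · 20 = -20
  d = 25: μ(25) · φ(650/25) = 0 · 12 = 0
  d = 26: μ(26) · φ(650/26) = 1 · 20 = 20
  d = 50: μ(50) · φ(650/50) = 0 · 12 = 0
  d = 65: μ(65) · φ(650/65) = 1 · 4 = 4
  d = 130: μ(130) · φ(650/130) = -1 · 4 = -4
  d = 325: μ(325) · φ(650/325) = 0 · 1 = 0
  d = 650: μ(650) · φ(650/650) = 0 · 1 = 0
Summing: (μ * φ)(650) = 240 + -240 + -48 + 48 + -20 + 0 + 20 + 0 + 4 + -4 + 0 + 0 = 0.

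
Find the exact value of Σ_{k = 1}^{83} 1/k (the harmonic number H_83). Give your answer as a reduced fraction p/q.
H_83 = 3672441655127796364812512959533039359/734184632222154704090370027645633600

Direct summation: H_83 = 1 + 1/2 + ... + 1/83. The least common denominator is lcm(1, ..., 83) = 8076030954443701744994070304101969600; over this denominator the numerator is 8076030954443701744994070304101969600 + 4038015477221850872497035152050984800 + 2692010318147900581664690101367323200 + 2019007738610925436248517576025492400 + 1615206190888740348998814060820393920 + 1346005159073950290832345050683661600 + 1153718707777671677856295757728852800 + 1009503869305462718124258788012746200 + 897336772715966860554896700455774400 + 807603095444370174499407030410196960 + 734184632222154704090370027645633600 + 673002579536975145416172525341830800 + 621233150341823211153390023392459200 + 576859353888835838928147878864426400 + 538402063629580116332938020273464640 + 504751934652731359062129394006373100 + 475060644379041279117298253182468800 + 448668386357983430277448350227887200 + 425054260760194828683898437057998400 + 403801547722185087249703515205098480 + 384572902592557225952098585909617600 + 367092316111077352045185013822816800 + 351131780627987032391046534960955200 + 336501289768487572708086262670915400 + 323041238177748069799762812164078784 + 310616575170911605576695011696229600 + 299112257571988953518298900151924800 + 288429676944417919464073939432213200 + 278483826015300060172209320831102400 + 269201031814790058166469010136732320 + 260517127562700056290131300132321600 + 252375967326365679531064697003186550 + 244728210740718234696790009215211200 + 237530322189520639558649126591234400 + 230743741555534335571259151545770560 + 224334193178991715138724175113943600 + 218271106876856803918758656867620800 + 212527130380097414341949218528999200 + 207077716780607737051130007797486400 + 201900773861092543624851757602549240 + 196976364742529310853513909856145600 + 192286451296278612976049292954808800 + 187814673359155854534745821025627200 + 183546158055538676022592506911408400 + 179467354543193372110979340091154880 + 175565890313993516195523267480477600 + 171830445839227696702001495831956800 + 168250644884243786354043131335457700 + 164816958253953096836613679675550400 + 161520619088874034899881406082039392 + 158353548126347093039099417727489600 + 155308287585455802788347505848114800 + 152377942536673617830076798190603200 + 149556128785994476759149450075962400 + 146836926444430940818074005529126720 + 144214838472208959732036969716106600 + 141684753586731609561299479019332800 + 139241913007650030086104660415551200 + 136881880583791554999899496679694400 + 134600515907395029083234505068366160 + 132393950072847569590066726296753600 + 130258563781350028145065650066160800 + 128190967530852408650699528636539200 + 126187983663182839765532348501593275 + 124246630068364642230678004678491840 + 122364105370359117348395004607605600 + 120537775439458234999911497076148800 + 118765161094760319779324563295617200 + 117043926875995677463682178320318400 + 115371870777767167785629575772885280 + 113746914851319742887240426818337600 + 112167096589495857569362087556971800 + 110630561019776736232795483617835200 + 109135553438428401959379328433810400 + 107680412725916023266587604054692928 + 106263565190048707170974609264499600 + 104883518888879243441481432520804800 + 103538858390303868525565003898743200 + 102228239929667110696127472203822400 + 100950386930546271812425878801274620 + 99704085857329651172766300050641600 + 98488182371264655426756954928072800 + 97301577764381948734868316916891200 = 40396858206405760012937642554863432949, so H_83 = 40396858206405760012937642554863432949/8076030954443701744994070304101969600; reducing by gcd(40396858206405760012937642554863432949, 8076030954443701744994070304101969600) = 11 gives 3672441655127796364812512959533039359/734184632222154704090370027645633600 ≈ 5.00207. (The PNT-adjacent estimate ln(83) + γ ≈ 4.99606 matches within O(1/n).)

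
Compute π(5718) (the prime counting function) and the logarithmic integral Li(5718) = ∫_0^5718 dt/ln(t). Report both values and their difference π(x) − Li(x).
π(5718) = 753;  Li(5718) ≈ 767.91;  π(x) − Li(x) ≈ -14.91.

Direct count of primes ≤ 5718 gives π(5718) = 753. Numerical evaluation of the logarithmic integral gives Li(5718) ≈ 767.91. The difference π(x) − Li(x) ≈ -14.91 is typically negative for small/moderate x (Li(x) overestimates), though Littlewood's theorem shows this sign changes infinitely often.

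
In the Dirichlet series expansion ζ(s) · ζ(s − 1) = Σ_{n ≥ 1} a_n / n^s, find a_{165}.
σ(165) = 288

In the product (Σ m^0/m^s)(Σ k / k^s) = Σ (Σ_{d | n} d) / n^s, the coefficient of 1/n^s is σ(n) = Σ_{d | n} d. For n = 165, divisors are [1, 3, 5, 11, 15, 33, 55, 165]; summing: σ(165) = 288.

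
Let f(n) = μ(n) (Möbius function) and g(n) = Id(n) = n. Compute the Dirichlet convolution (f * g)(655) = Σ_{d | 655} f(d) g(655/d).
(μ * Id)(655) = 520

Divisors of 655: [1, 5, 131, 655]. For each d | 655:
  d = 1: μ(1) · Id(655/1) = 1 · 655 = 655
  d = 5: μ(5) · Id(655/5) = -1 · 131 = -131
  d = 131: μ(131) · Id(655/131) = -1 · 5 = -5
  d = 655: μ(655) · Id(655/655) = 1 · 1 = 1
Summing: (μ * Id)(655) = 655 + -131 + -5 + 1 = 520.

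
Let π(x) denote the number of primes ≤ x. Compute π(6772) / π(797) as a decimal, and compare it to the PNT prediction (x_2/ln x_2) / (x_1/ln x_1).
π(6772)/π(797) = 871/139 ≈ 6.2662;  PNT prediction ≈ 6.4357.

π(797) = 139 and π(6772) = 871, so π(6772)/π(797) ≈ 6.2662. The PNT-predicted ratio is (6772/ln(6772)) / (797/ln(797)) ≈ 6.4357. The two agree to within a few percent, as expected.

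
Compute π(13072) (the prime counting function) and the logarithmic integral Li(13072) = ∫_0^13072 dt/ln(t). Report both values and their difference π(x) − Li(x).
π(13072) = 1556;  Li(13072) ≈ 1574.71;  π(x) − Li(x) ≈ -18.71.

Direct count of primes ≤ 13072 gives π(13072) = 1556. Numerical evaluation of the logarithmic integral gives Li(13072) ≈ 1574.71. The difference π(x) − Li(x) ≈ -18.71 is typically negative for small/moderate x (Li(x) overestimates), though Littlewood's theorem shows this sign changes infinitely often.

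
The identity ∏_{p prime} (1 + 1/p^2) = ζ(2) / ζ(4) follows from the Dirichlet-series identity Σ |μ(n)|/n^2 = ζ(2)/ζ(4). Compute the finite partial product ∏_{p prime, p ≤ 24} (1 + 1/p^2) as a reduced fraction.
∏ = 3394003400000/2252055594789

The primes p ≤ 24 are [2, 3, 5, 7, 11, 13, 17, 19, 23]. For each, (1 + 1/p^2) = (p^2 + 1)/p^2. Multiplying these fractions over p ∈ [2, 3, 5, 7, 11, 13, 17, 19, 23] gives 3394003400000/2252055594789. (In the limit P → ∞ this tends to ζ(2)/ζ(4).)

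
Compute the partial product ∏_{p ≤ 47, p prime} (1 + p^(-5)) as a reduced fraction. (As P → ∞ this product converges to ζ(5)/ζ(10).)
∏ = 77350420258916008694441522216355088445733760320747817275637792505856/74669957780522328018216335873020857442299719217280893302140029444835

The primes p ≤ 47 are [2, 3, 5, 7, 11, 13, 17, 19, 23, 29, 31, 37, 41, 43, 47]. For each, (1 + 1/p^5) = (p^5 + 1)/p^5. Multiplying these fractions over p ∈ [2, 3, 5, 7, 11, 13, 17, 19, 23, 29, 31, 37, 41, 43, 47] gives 77350420258916008694441522216355088445733760320747817275637792505856/74669957780522328018216335873020857442299719217280893302140029444835. (In the limit P → ∞ this tends to ζ(5)/ζ(10).)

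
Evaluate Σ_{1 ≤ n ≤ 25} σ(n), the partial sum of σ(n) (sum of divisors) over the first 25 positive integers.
Σ_{n ≤ 25} σ(n) = 522

Compute σ(n) for each 1 ≤ n ≤ 25: σ(1) = 1, σ(2) = 3, σ(3) = 4, σ(4) = 7, σ(5) = 6, σ(6) = 12, σ(7) = 8, σ(8) = 15, σ(9) = 13, σ(10) = 18, σ(11) = 12, σ(12) = 28, σ(13) = 14, σ(14) = 24, σ(15) = 24, σ(16) = 31, σ(17) = 18, σ(18) = 39, σ(19) = 20, σ(20) = 42, σ(21) = 32, σ(22) = 36, σ(23) = 24, σ(24) = 60, σ(25) = 31. Summing all 25 values: 522. (Average order: Σ_{n ≤ x} σ(n) ~ (π²/12) x². For x = 25, (π²/12)·25² ≈ 514.04.)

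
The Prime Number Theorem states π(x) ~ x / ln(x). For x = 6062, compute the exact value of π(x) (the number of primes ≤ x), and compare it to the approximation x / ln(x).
π(6062) = 790;  x/ln(x) ≈ 696.00;  relative error ≈ 11.90%.

Directly count primes up to 6062: π(6062) = 790. The PNT approximation gives 6062/ln(6062) ≈ 6062/8.70980 ≈ 696.00. Relative error (π(x) − x/ln(x)) / π(x) ≈ 11.90%; the approximation is known to undercount slightly (Li(x) is a better estimate).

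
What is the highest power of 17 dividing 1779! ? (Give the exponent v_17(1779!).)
v_17(1779!) = 110

Legendre's formula: v_p(n!) = Σ_{k ≥ 1} ⌊n / p^k⌋. For p = 17, n = 1779, the terms are:
  ⌊1779/17^1⌋ = ⌊1779/17⌋ = 104
  ⌊1779/17^2⌋ = ⌊1779/289⌋ = 6
(the next term ⌊1779/17^3⌋ = 0, terminating the sum). Summing: v_17(1779!) = 104 + 6 = 110.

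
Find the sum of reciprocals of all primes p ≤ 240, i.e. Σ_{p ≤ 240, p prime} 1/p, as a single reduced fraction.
Σ 1/p = 2098799936456271323771652759516428422371386490386771476792994918184499649543226735989117756998751/1062411448280052319722448549835623701226301211611796930357321893850294264731624591303255041960530

π(240) = 52, so the primes ≤ 240 are [2, 3, 5, 7, 11, 13, 17, 19, 23, 29, 31, 37, 41, 43, 47, 53, 59, 61, 67, 71, 73, 79, 83, 89, 97, 101, 103, 107, 109, 113, 127, 131, 137, 139, 149, 151, 157, 163, 167, 173, 179, 181, 191, 193, 197, 199, 211, 223, 227, 229, 233, 239]. Summing 1/p over these primes: 2098799936456271323771652759516428422371386490386771476792994918184499649543226735989117756998751/1062411448280052319722448549835623701226301211611796930357321893850294264731624591303255041960530 ≈ 1.9755. Mertens estimate ln ln(240) + 0.2615 ≈ 1.9627.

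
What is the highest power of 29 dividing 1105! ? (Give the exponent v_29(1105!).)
v_29(1105!) = 39

Legendre's formula: v_p(n!) = Σ_{k ≥ 1} ⌊n / p^k⌋. For p = 29, n = 1105, the terms are:
  ⌊1105/29^1⌋ = ⌊1105/29⌋ = 38
  ⌊1105/29^2⌋ = ⌊1105/841⌋ = 1
(the next term ⌊1105/29^3⌋ = 0, terminating the sum). Summing: v_29(1105!) = 38 + 1 = 39.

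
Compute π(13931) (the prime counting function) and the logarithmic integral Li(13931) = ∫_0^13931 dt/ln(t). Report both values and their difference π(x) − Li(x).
π(13931) = 1647;  Li(13931) ≈ 1665.03;  π(x) − Li(x) ≈ -18.03.

Direct count of primes ≤ 13931 gives π(13931) = 1647. Numerical evaluation of the logarithmic integral gives Li(13931) ≈ 1665.03. The difference π(x) − Li(x) ≈ -18.03 is typically negative for small/moderate x (Li(x) overestimates), though Littlewood's theorem shows this sign changes infinitely often.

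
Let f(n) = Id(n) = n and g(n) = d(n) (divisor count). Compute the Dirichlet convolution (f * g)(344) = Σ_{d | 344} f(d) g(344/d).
(Id * d)(344) = 1170

Divisors of 344: [1, 2, 4, 8, 43, 86, 172, 344]. For each d | 344:
  d = 1: Id(1) · d(344/1) = 1 · 8 = 8
  d = 2: Id(2) · d(344/2) = 2 · 6 = 12
  d = 4: Id(4) · d(344/4) = 4 · 4 = 16
  d = 8: Id(8) · d(344/8) = 8 · 2 = 16
  d = 43: Id(43) · d(344/43) = 43 · 4 = 172
  d = 86: Id(86) · d(344/86) = 86 · 3 = 258
  d = 172: Id(172) · d(344/172) = 172 · 2 = 344
  d = 344: Id(344) · d(344/344) = 344 · 1 = 344
Summing: (Id * d)(344) = 8 + 12 + 16 + 16 + 172 + 258 + 344 + 344 = 1170.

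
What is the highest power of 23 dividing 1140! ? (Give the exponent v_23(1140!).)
v_23(1140!) = 51

Legendre's formula: v_p(n!) = Σ_{k ≥ 1} ⌊n / p^k⌋. For p = 23, n = 1140, the terms are:
  ⌊1140/23^1⌋ = ⌊1140/23⌋ = 49
  ⌊1140/23^2⌋ = ⌊1140/529⌋ = 2
(the next term ⌊1140/23^3⌋ = 0, terminating the sum). Summing: v_23(1140!) = 49 + 2 = 51.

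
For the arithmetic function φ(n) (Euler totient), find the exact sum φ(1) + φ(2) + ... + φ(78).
Σ_{n ≤ 78} φ(n) = 1856

Compute φ(n) for each 1 ≤ n ≤ 78: φ(1) = 1, φ(2) = 1, φ(3) = 2, φ(4) = 2, φ(5) = 4, φ(6) = 2, φ(7) = 6, φ(8) = 4, φ(9) = 6, φ(10) = 4, φ(11) = 10, φ(12) = 4, φ(13) = 12, φ(14) = 6, φ(15) = 8, φ(16) = 8, φ(17) = 16, φ(18) = 6, φ(19) = 18, φ(20) = 8, φ(21) = 12, φ(22) = 10, φ(23) = 22, φ(24) = 8, φ(25) = 20, φ(26) = 12, φ(27) = 18, φ(28) = 12, φ(29) = 28, φ(30) = 8, φ(31) = 30, φ(32) = 16, φ(33) = 20, φ(34) = 16, φ(35) = 24, φ(36) = 12, φ(37) = 36, φ(38) = 18, φ(39) = 24, φ(40) = 16, φ(41) = 40, φ(42) = 12, φ(43) = 42, φ(44) = 20, φ(45) = 24, φ(46) = 22, φ(47) = 46, φ(48) = 16, φ(49) = 42, φ(50) = 20, φ(51) = 32, φ(52) = 24, φ(53) = 52, φ(54) = 18, φ(55) = 40, φ(56) = 24, φ(57) = 36, φ(58) = 28, φ(59) = 58, φ(60) = 16, φ(61) = 60, φ(62) = 30, φ(63) = 36, φ(64) = 32, φ(65) = 48, φ(66) = 20, φ(67) = 66, φ(68) = 32, φ(69) = 44, φ(70) = 24, φ(71) = 70, φ(72) = 24, φ(73) = 72, φ(74) = 36, φ(75) = 40, φ(76) = 36, φ(77) = 60, φ(78) = 24. Summing all 78 values: 1856. (Average order: Σ_{n ≤ x} φ(n) ~ (3/π²) x². For x = 78, (3/π²)·78² ≈ 1849.31.)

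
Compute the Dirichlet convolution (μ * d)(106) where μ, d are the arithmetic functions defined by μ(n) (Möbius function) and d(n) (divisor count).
(μ * d)(106) = 1

Divisors of 106: [1, 2, 53, 106]. For each d | 106:
  d = 1: μ(1) · d(106/1) = 1 · 4 = 4
  d = 2: μ(2) · d(106/2) = -1 · 2 = -2
  d = 53: μ(53) · d(106/53) = -1 · 2 = -2
  d = 106: μ(106) · d(106/106) = 1 · 1 = 1
Summing: (μ * d)(106) = 4 + -2 + -2 + 1 = 1.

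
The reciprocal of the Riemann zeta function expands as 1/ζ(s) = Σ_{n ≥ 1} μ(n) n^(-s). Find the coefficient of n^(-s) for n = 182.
μ(182) = -1

Factor n = 182 = 2 · 7 · 13. μ(n) = 0 if any exponent ≥ 2 (not squarefree); otherwise μ(n) = (−1)^{ω(n)} where ω(n) is the number of distinct prime factors. Applying: μ(182) = -1.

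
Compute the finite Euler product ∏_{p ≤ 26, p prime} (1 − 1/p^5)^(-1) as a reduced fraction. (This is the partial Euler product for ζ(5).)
∏ = 582482264223124461788463317320875/561738592476112179351889397970176

The primes p ≤ 26 are [2, 3, 5, 7, 11, 13, 17, 19, 23]. For each prime, (1 − 1/p^5)^(-1) = p^5 / (p^5 − 1). The product is (1 − 1/2^5)^(-1), (1 − 1/3^5)^(-1), (1 − 1/5^5)^(-1), (1 − 1/7^5)^(-1), (1 − 1/11^5)^(-1), (1 − 1/13^5)^(-1), (1 − 1/17^5)^(-1), (1 − 1/19^5)^(-1), (1 − 1/23^5)^(-1) = ∏ p^5 / (p^5 − 1) = 582482264223124461788463317320875/561738592476112179351889397970176.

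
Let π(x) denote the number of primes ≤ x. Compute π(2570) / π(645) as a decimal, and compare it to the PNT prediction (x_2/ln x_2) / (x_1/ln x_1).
π(2570)/π(645) = 375/117 ≈ 3.2051;  PNT prediction ≈ 3.2830.

π(645) = 117 and π(2570) = 375, so π(2570)/π(645) ≈ 3.2051. The PNT-predicted ratio is (2570/ln(2570)) / (645/ln(645)) ≈ 3.2830. The two agree to within a few percent, as expected.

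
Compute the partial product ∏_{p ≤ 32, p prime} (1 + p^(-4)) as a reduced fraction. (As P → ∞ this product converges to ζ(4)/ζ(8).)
∏ = 377183486665353545574471751056805902016576/349915921480385530721123181536044923530625

The primes p ≤ 32 are [2, 3, 5, 7, 11, 13, 17, 19, 23, 29, 31]. For each, (1 + 1/p^4) = (p^4 + 1)/p^4. Multiplying these fractions over p ∈ [2, 3, 5, 7, 11, 13, 17, 19, 23, 29, 31] gives 377183486665353545574471751056805902016576/349915921480385530721123181536044923530625. (In the limit P → ∞ this tends to ζ(4)/ζ(8).)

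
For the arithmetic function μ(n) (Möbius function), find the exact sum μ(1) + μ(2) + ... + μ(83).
Σ_{n ≤ 83} μ(n) = -4

Compute μ(n) for each 1 ≤ n ≤ 83: μ(1) = 1, μ(2) = -1, μ(3) = -1, μ(4) = 0, μ(5) = -1, μ(6) = 1, μ(7) = -1, μ(8) = 0, μ(9) = 0, μ(10) = 1, μ(11) = -1, μ(12) = 0, μ(13) = -1, μ(14) = 1, μ(15) = 1, μ(16) = 0, μ(17) = -1, μ(18) = 0, μ(19) = -1, μ(20) = 0, μ(21) = 1, μ(22) = 1, μ(23) = -1, μ(24) = 0, μ(25) = 0, μ(26) = 1, μ(27) = 0, μ(28) = 0, μ(29) = -1, μ(30) = -1, μ(31) = -1, μ(32) = 0, μ(33) = 1, μ(34) = 1, μ(35) = 1, μ(36) = 0, μ(37) = -1, μ(38) = 1, μ(39) = 1, μ(40) = 0, μ(41) = -1, μ(42) = -1, μ(43) = -1, μ(44) = 0, μ(45) = 0, μ(46) = 1, μ(47) = -1, μ(48) = 0, μ(49) = 0, μ(50) = 0, μ(51) = 1, μ(52) = 0, μ(53) = -1, μ(54) = 0, μ(55) = 1, μ(56) = 0, μ(57) = 1, μ(58) = 1, μ(59) = -1, μ(60) = 0, μ(61) = -1, μ(62) = 1, μ(63) = 0, μ(64) = 0, μ(65) = 1, μ(66) = -1, μ(67) = -1, μ(68) = 0, μ(69) = 1, μ(70) = -1, μ(71) = -1, μ(72) = 0, μ(73) = -1, μ(74) = 1, μ(75) = 0, μ(76) = 0, μ(77) = 1, μ(78) = -1, μ(79) = -1, μ(80) = 0, μ(81) = 0, μ(82) = 1, μ(83) = -1. Summing all 83 values: -4. (Mertens function M(x) = Σ_{n ≤ x} μ(n); on average M(x) should be small (PNT ⟺ M(x) = o(x)).)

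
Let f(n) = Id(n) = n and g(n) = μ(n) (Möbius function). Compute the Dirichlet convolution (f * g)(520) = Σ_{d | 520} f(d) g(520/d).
(Id * μ)(520) = 192

Divisors of 520: [1, 2, 4, 5, 8, 10, 13, 20, 26, 40, 52, 65, 104, 130, 260, 520]. For each d | 520:
  d = 1: Id(1) · μ(520/1) = 1 · 0 = 0
  d = 2: Id(2) · μ(520/2) = 2 · 0 = 0
  d = 4: Id(4) · μ(520/4) = 4 · -1 = -4
  d = 5: Id(5) · μ(520/5) = 5 · 0 = 0
  d = 8: Id(8) · μ(520/8) = 8 · 1 = 8
  d = 10: Id(10) · μ(520/10) = 10 · 0 = 0
  d = 13: Id(13) · μ(520/13) = 13 · 0 = 0
  d = 20: Id(20) · μ(520/20) = 20 · 1 = 20
  d = 26: Id(26) · μ(520/26) = 26 · 0 = 0
  d = 40: Id(40) · μ(520/40) = 40 · -1 = -40
  d = 52: Id(52) · μ(520/52) = 52 · 1 = 52
  d = 65: Id(65) · μ(520/65) = 65 · 0 = 0
  d = 104: Id(104) · μ(520/104) = 104 · -1 = -104
  d = 130: Id(130) · μ(520/130) = 130 · 0 = 0
  d = 260: Id(260) · μ(520/260) = 260 · -1 = -260
  d = 520: Id(520) · μ(520/520) = 520 · 1 = 520
Summing: (Id * μ)(520) = 0 + 0 + -4 + 0 + 8 + 0 + 0 + 20 + 0 + -40 + 52 + 0 + -104 + 0 + -260 + 520 = 192.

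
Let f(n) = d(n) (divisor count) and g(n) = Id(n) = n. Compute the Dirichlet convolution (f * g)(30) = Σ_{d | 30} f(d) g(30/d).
(d * Id)(30) = 140

Divisors of 30: [1, 2, 3, 5, 6, 10, 15, 30]. For each d | 30:
  d = 1: d(1) · Id(30/1) = 1 · 30 = 30
  d = 2: d(2) · Id(30/2) = 2 · 15 = 30
  d = 3: d(3) · Id(30/3) = 2 · 10 = 20
  d = 5: d(5) · Id(30/5) = 2 · 6 = 12
  d = 6: d(6) · Id(30/6) = 4 · 5 = 20
  d = 10: d(10) · Id(30/10) = 4 · 3 = 12
  d = 15: d(15) · Id(30/15) = 4 · 2 = 8
  d = 30: d(30) · Id(30/30) = 8 · 1 = 8
Summing: (d * Id)(30) = 30 + 30 + 20 + 12 + 20 + 12 + 8 + 8 = 140.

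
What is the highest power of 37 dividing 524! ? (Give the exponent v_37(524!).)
v_37(524!) = 14

Legendre's formula: v_p(n!) = Σ_{k ≥ 1} ⌊n / p^k⌋. For p = 37, n = 524, the terms are:
  ⌊524/37^1⌋ = ⌊524/37⌋ = 14
(the next term ⌊524/37^2⌋ = 0, terminating the sum). Summing: v_37(524!) = 14 = 14.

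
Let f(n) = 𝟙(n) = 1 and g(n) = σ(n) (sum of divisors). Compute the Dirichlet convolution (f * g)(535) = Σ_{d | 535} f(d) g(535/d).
(𝟙 * σ)(535) = 763

Divisors of 535: [1, 5, 107, 535]. For each d | 535:
  d = 1: 𝟙(1) · σ(535/1) = 1 · 648 = 648
  d = 5: 𝟙(5) · σ(535/5) = 1 · 108 = 108
  d = 107: 𝟙(107) · σ(535/107) = 1 · 6 = 6
  d = 535: 𝟙(535) · σ(535/535) = 1 · 1 = 1
Summing: (𝟙 * σ)(535) = 648 + 108 + 6 + 1 = 763.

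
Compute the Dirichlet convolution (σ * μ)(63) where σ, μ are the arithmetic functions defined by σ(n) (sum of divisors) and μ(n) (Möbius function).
(σ * μ)(63) = 63

Divisors of 63: [1, 3, 7, 9, 21, 63]. For each d | 63:
  d = 1: σ(1) · μ(63/1) = 1 · 0 = 0
  d = 3: σ(3) · μ(63/3) = 4 · 1 = 4
  d = 7: σ(7) · μ(63/7) = 8 · 0 = 0
  d = 9: σ(9) · μ(63/9) = 13 · -1 = -13
  d = 21: σ(21) · μ(63/21) = 32 · -1 = -32
  d = 63: σ(63) · μ(63/63) = 104 · 1 = 104
Summing: (σ * μ)(63) = 0 + 4 + 0 + -13 + -32 + 104 = 63.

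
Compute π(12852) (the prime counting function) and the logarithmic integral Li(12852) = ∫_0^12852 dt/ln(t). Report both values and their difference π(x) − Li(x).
π(12852) = 1531;  Li(12852) ≈ 1551.47;  π(x) − Li(x) ≈ -20.47.

Direct count of primes ≤ 12852 gives π(12852) = 1531. Numerical evaluation of the logarithmic integral gives Li(12852) ≈ 1551.47. The difference π(x) − Li(x) ≈ -20.47 is typically negative for small/moderate x (Li(x) overestimates), though Littlewood's theorem shows this sign changes infinitely often.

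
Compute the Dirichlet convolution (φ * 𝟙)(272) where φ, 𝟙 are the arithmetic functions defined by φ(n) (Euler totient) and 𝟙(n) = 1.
(φ * 𝟙)(272) = 272

Divisors of 272: [1, 2, 4, 8, 16, 17, 34, 68, 136, 272]. For each d | 272:
  d = 1: φ(1) · 𝟙(272/1) = 1 · 1 = 1
  d = 2: φ(2) · 𝟙(272/2) = 1 · 1 = 1
  d = 4: φ(4) · 𝟙(272/4) = 2 · 1 = 2
  d = 8: φ(8) · 𝟙(272/8) = 4 · 1 = 4
  d = 16: φ(16) · 𝟙(272/16) = 8 · 1 = 8
  d = 17: φ(17) · 𝟙(272/17) = 16 · 1 = 16
  d = 34: φ(34) · 𝟙(272/34) = 16 · 1 = 16
  d = 68: φ(68) · 𝟙(272/68) = 32 · 1 = 32
  d = 136: φ(136) · 𝟙(272/136) = 64 · 1 = 64
  d = 272: φ(272) · 𝟙(272/272) = 128 · 1 = 128
Summing: (φ * 𝟙)(272) = 1 + 1 + 2 + 4 + 8 + 16 + 16 + 32 + 64 + 128 = 272.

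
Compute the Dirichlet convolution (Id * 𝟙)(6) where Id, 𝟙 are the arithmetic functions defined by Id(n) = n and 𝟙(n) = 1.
(Id * 𝟙)(6) = 12

Divisors of 6: [1, 2, 3, 6]. For each d | 6:
  d = 1: Id(1) · 𝟙(6/1) = 1 · 1 = 1
  d = 2: Id(2) · 𝟙(6/2) = 2 · 1 = 2
  d = 3: Id(3) · 𝟙(6/3) = 3 · 1 = 3
  d = 6: Id(6) · 𝟙(6/6) = 6 · 1 = 6
Summing: (Id * 𝟙)(6) = 1 + 2 + 3 + 6 = 12.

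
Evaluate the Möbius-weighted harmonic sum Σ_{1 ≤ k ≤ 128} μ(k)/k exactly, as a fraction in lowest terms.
Σ μ(k)/k = -228455996623300386843096283835194191857230682/401447693933303618909444119902604513664588524773

Values of μ(k) for 1 ≤ k ≤ 128: μ(1) = 1, μ(2) = -1, μ(3) = -1, μ(5) = -1, μ(6) = 1, μ(7) = -1, μ(10) = 1, μ(11) = -1, μ(13) = -1, μ(14) = 1, μ(15) = 1, μ(17) = -1, μ(19) = -1, μ(21) = 1, μ(22) = 1, μ(23) = -1, μ(26) = 1, μ(29) = -1, μ(30) = -1, μ(31) = -1, μ(33) = 1, μ(34) = 1, μ(35) = 1, μ(37) = -1, μ(38) = 1, μ(39) = 1, μ(41) = -1, μ(42) = -1, μ(43) = -1, μ(46) = 1, μ(47) = -1, μ(51) = 1, μ(53) = -1, μ(55) = 1, μ(57) = 1, μ(58) = 1, μ(59) = -1, μ(61) = -1, μ(62) = 1, μ(65) = 1, μ(66) = -1, μ(67) = -1, μ(69) = 1, μ(70) = -1, μ(71) = -1, μ(73) = -1, μ(74) = 1, μ(77) = 1, μ(78) = -1, μ(79) = -1, μ(82) = 1, μ(83) = -1, μ(85) = 1, μ(86) = 1, μ(87) = 1, μ(89) = -1, μ(91) = 1, μ(93) = 1, μ(94) = 1, μ(95) = 1, μ(97) = -1, μ(101) = -1, μ(102) = -1, μ(103) = -1, μ(105) = -1, μ(106) = 1, μ(107) = -1, μ(109) = -1, μ(110) = -1, μ(111) = 1, μ(113) = -1, μ(114) = -1, μ(115) = 1, μ(118) = 1, μ(119) = 1, μ(122) = 1, μ(123) = 1, μ(127) = -1, with μ = 0 on non-squarefree integers. Summing μ(k)/k for k where μ(k) ≠ 0 gives -228455996623300386843096283835194191857230682/401447693933303618909444119902604513664588524773 ≈ -0.0006. (PNT ⟺ this sum → 0 as n → ∞.)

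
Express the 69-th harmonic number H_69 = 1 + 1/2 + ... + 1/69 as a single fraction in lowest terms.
H_69 = 42409610330030873613929048033/8801320137209899102584580800

Direct summation: H_69 = 1 + 1/2 + ... + 1/69. The least common denominator is lcm(1, ..., 69) = 79211881234889091923261227200; over this denominator the numerator is 79211881234889091923261227200 + 39605940617444545961630613600 + 26403960411629697307753742400 + 19802970308722272980815306800 + 15842376246977818384652245440 + 13201980205814848653876871200 + 11315983033555584560465889600 + 9901485154361136490407653400 + 8801320137209899102584580800 + 7921188123488909192326122720 + 7201080112262644720296475200 + 6600990102907424326938435600 + 6093221633453007071020094400 + 5657991516777792280232944800 + 5280792082325939461550748480 + 4950742577180568245203826700 + 4659522425581711289603601600 + 4400660068604949551292290400 + 4169046380783636417013748800 + 3960594061744454596163061360 + 3771994344518528186821963200 + 3600540056131322360148237600 + 3443994836299525735793966400 + 3300495051453712163469217800 + 3168475249395563676930449088 + 3046610816726503535510047200 + 2933773379069966367528193600 + 2828995758388896140116472400 + 2731444180513416962871076800 + 2640396041162969730775374240 + 2555221975319002965266491200 + 2475371288590284122601913350 + 2400360037420881573432158400 + 2329761212790855644801800800 + 2263196606711116912093177920 + 2200330034302474775646145200 + 2140861654997002484412465600 + 2084523190391818208506874400 + 2031073877817669023673364800 + 1980297030872227298081530680 + 1931997103289977851786859200 + 1885997172259264093410981600 + 1842136772904397486587470400 + 1800270028065661180074118800 + 1760264027441979820516916160 + 1721997418149762867896983200 + 1685359175210406211133217600 + 1650247525726856081734608900 + 1616569004793654937209412800 + 1584237624697781838465224544 + 1553174141860570429867867200 + 1523305408363251767755023600 + 1494563796884699847608702400 + 1466886689534983183764096800 + 1440216022452528944059295040 + 1414497879194448070058236200 + 1389682126927878805671249600 + 1365722090256708481435538400 + 1342574258218459185140020800 + 1320198020581484865387687120 + 1298555430080149047922315200 + 1277610987659501482633245600 + 1257331448172842728940654400 + 1237685644295142061300956675 + 1218644326690601414204018880 + 1200180018710440786716079200 + 1182266884102822267511361600 + 1164880606395427822400900400 + 1147998278766508578597988800 = 381686492970277862525361432297, so H_69 = 381686492970277862525361432297/79211881234889091923261227200; reducing by gcd(381686492970277862525361432297, 79211881234889091923261227200) = 9 gives 42409610330030873613929048033/8801320137209899102584580800 ≈ 4.81855. (The PNT-adjacent estimate ln(69) + γ ≈ 4.81132 matches within O(1/n).)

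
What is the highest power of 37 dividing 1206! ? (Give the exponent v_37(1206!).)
v_37(1206!) = 32

Legendre's formula: v_p(n!) = Σ_{k ≥ 1} ⌊n / p^k⌋. For p = 37, n = 1206, the terms are:
  ⌊1206/37^1⌋ = ⌊1206/37⌋ = 32
(the next term ⌊1206/37^2⌋ = 0, terminating the sum). Summing: v_37(1206!) = 32 = 32.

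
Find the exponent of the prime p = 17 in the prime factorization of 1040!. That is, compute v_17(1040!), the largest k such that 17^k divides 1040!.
v_17(1040!) = 64

Legendre's formula: v_p(n!) = Σ_{k ≥ 1} ⌊n / p^k⌋. For p = 17, n = 1040, the terms are:
  ⌊1040/17^1⌋ = ⌊1040/17⌋ = 61
  ⌊1040/17^2⌋ = ⌊1040/289⌋ = 3
(the next term ⌊1040/17^3⌋ = 0, terminating the sum). Summing: v_17(1040!) = 61 + 3 = 64.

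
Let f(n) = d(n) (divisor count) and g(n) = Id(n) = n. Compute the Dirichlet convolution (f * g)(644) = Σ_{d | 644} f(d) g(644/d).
(d * Id)(644) = 2475

Divisors of 644: [1, 2, 4, 7, 14, 23, 28, 46, 92, 161, 322, 644]. For each d | 644:
  d = 1: d(1) · Id(644/1) = 1 · 644 = 644
  d = 2: d(2) · Id(644/2) = 2 · 322 = 644
  d = 4: d(4) · Id(644/4) = 3 · 161 = 483
  d = 7: d(7) · Id(644/7) = 2 · 92 = 184
  d = 14: d(14) · Id(644/14) = 4 · 46 = 184
  d = 23: d(23) · Id(644/23) = 2 · 28 = 56
  d = 28: d(28) · Id(644/28) = 6 · 23 = 138
  d = 46: d(46) · Id(644/46) = 4 · 14 = 56
  d = 92: d(92) · Id(644/92) = 6 · 7 = 42
  d = 161: d(161) · Id(644/161) = 4 · 4 = 16
  d = 322: d(322) · Id(644/322) = 8 · 2 = 16
  d = 644: d(644) · Id(644/644) = 12 · 1 = 12
Summing: (d * Id)(644) = 644 + 644 + 483 + 184 + 184 + 56 + 138 + 56 + 42 + 16 + 16 + 12 = 2475.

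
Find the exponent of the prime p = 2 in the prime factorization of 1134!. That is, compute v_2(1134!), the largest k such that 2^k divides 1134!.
v_2(1134!) = 1128

Legendre's formula: v_p(n!) = Σ_{k ≥ 1} ⌊n / p^k⌋. For p = 2, n = 1134, the terms are:
  ⌊1134/2^1⌋ = ⌊1134/2⌋ = 567
  ⌊1134/2^2⌋ = ⌊1134/4⌋ = 283
  ⌊1134/2^3⌋ = ⌊1134/8⌋ = 141
  ⌊1134/2^4⌋ = ⌊1134/16⌋ = 70
  ⌊1134/2^5⌋ = ⌊1134/32⌋ = 35
  ⌊1134/2^6⌋ = ⌊1134/64⌋ = 17
  ⌊1134/2^7⌋ = ⌊1134/128⌋ = 8
  ⌊1134/2^8⌋ = ⌊1134/256⌋ = 4
  ⌊1134/2^9⌋ = ⌊1134/512⌋ = 2
  ⌊1134/2^10⌋ = ⌊1134/1024⌋ = 1
(the next term ⌊1134/2^11⌋ = 0, terminating the sum). Summing: v_2(1134!) = 567 + 283 + 141 + 70 + 35 + 17 + 8 + 4 + 2 + 1 = 1128.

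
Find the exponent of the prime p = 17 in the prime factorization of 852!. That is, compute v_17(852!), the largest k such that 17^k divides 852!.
v_17(852!) = 52

Legendre's formula: v_p(n!) = Σ_{k ≥ 1} ⌊n / p^k⌋. For p = 17, n = 852, the terms are:
  ⌊852/17^1⌋ = ⌊852/17⌋ = 50
  ⌊852/17^2⌋ = ⌊852/289⌋ = 2
(the next term ⌊852/17^3⌋ = 0, terminating the sum). Summing: v_17(852!) = 50 + 2 = 52.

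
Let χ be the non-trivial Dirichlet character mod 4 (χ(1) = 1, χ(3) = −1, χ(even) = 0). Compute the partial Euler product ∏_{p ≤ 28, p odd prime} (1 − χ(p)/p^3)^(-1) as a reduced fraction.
∏ = 177358697820836675/183046656872153088

The odd primes p ≤ 28 are [3, 5, 7, 11, 13, 17, 19, 23]. For each, χ(p) = 1 if p ≡ 1 mod 4, χ(p) = −1 if p ≡ 3 mod 4. Taking (1 − χ(p)/p^3)^(-1) = p^3/(p^3 − χ(p)): (1 − (-1)/3^3)^(-1) · (1 − (1)/5^3)^(-1) · (1 − (-1)/7^3)^(-1) · (1 − (-1)/11^3)^(-1) · (1 − (1)/13^3)^(-1) · (1 − (1)/17^3)^(-1) · (1 − (-1)/19^3)^(-1) · (1 − (-1)/23^3)^(-1) = 177358697820836675/183046656872153088.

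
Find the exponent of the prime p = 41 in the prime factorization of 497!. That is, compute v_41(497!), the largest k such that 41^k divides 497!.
v_41(497!) = 12

Legendre's formula: v_p(n!) = Σ_{k ≥ 1} ⌊n / p^k⌋. For p = 41, n = 497, the terms are:
  ⌊497/41^1⌋ = ⌊497/41⌋ = 12
(the next term ⌊497/41^2⌋ = 0, terminating the sum). Summing: v_41(497!) = 12 = 12.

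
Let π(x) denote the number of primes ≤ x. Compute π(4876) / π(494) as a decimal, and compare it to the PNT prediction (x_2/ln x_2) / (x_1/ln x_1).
π(4876)/π(494) = 652/94 ≈ 6.9362;  PNT prediction ≈ 7.2093.

π(494) = 94 and π(4876) = 652, so π(4876)/π(494) ≈ 6.9362. The PNT-predicted ratio is (4876/ln(4876)) / (494/ln(494)) ≈ 7.2093. The two agree to within a few percent, as expected.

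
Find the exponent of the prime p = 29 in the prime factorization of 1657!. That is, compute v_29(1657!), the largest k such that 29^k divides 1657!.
v_29(1657!) = 58

Legendre's formula: v_p(n!) = Σ_{k ≥ 1} ⌊n / p^k⌋. For p = 29, n = 1657, the terms are:
  ⌊1657/29^1⌋ = ⌊1657/29⌋ = 57
  ⌊1657/29^2⌋ = ⌊1657/841⌋ = 1
(the next term ⌊1657/29^3⌋ = 0, terminating the sum). Summing: v_29(1657!) = 57 + 1 = 58.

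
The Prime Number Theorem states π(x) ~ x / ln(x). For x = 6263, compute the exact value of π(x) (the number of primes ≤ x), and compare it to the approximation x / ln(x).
π(6263) = 814;  x/ln(x) ≈ 716.39;  relative error ≈ 11.99%.

Directly count primes up to 6263: π(6263) = 814. The PNT approximation gives 6263/ln(6263) ≈ 6263/8.74241 ≈ 716.39. Relative error (π(x) − x/ln(x)) / π(x) ≈ 11.99%; the approximation is known to undercount slightly (Li(x) is a better estimate).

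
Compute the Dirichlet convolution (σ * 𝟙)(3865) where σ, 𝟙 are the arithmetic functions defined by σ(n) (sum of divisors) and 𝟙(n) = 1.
(σ * 𝟙)(3865) = 5425

Divisors of 3865: [1, 5, 773, 3865]. For each d | 3865:
  d = 1: σ(1) · 𝟙(3865/1) = 1 · 1 = 1
  d = 5: σ(5) · 𝟙(3865/5) = 6 · 1 = 6
  d = 773: σ(773) · 𝟙(3865/773) = 774 · 1 = 774
  d = 3865: σ(3865) · 𝟙(3865/3865) = 4644 · 1 = 4644
Summing: (σ * 𝟙)(3865) = 1 + 6 + 774 + 4644 = 5425.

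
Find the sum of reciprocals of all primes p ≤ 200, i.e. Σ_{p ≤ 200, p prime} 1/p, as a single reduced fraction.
Σ 1/p = 15202313841027497739047080375538859939135227730139536997746371469607707132833646367/7799922041683461553249199106329813876687996789903550945093032474868511536164700810

π(200) = 46, so the primes ≤ 200 are [2, 3, 5, 7, 11, 13, 17, 19, 23, 29, 31, 37, 41, 43, 47, 53, 59, 61, 67, 71, 73, 79, 83, 89, 97, 101, 103, 107, 109, 113, 127, 131, 137, 139, 149, 151, 157, 163, 167, 173, 179, 181, 191, 193, 197, 199]. Summing 1/p over these primes: 15202313841027497739047080375538859939135227730139536997746371469607707132833646367/7799922041683461553249199106329813876687996789903550945093032474868511536164700810 ≈ 1.9490. Mertens estimate ln ln(200) + 0.2615 ≈ 1.9289.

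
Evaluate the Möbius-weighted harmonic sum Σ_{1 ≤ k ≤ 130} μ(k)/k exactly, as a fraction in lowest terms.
Σ μ(k)/k = -2045175533356853827340059964229935649243392971/4014476939333036189094441199026045136645885247730

Values of μ(k) for 1 ≤ k ≤ 130: μ(1) = 1, μ(2) = -1, μ(3) = -1, μ(5) = -1, μ(6) = 1, μ(7) = -1, μ(10) = 1, μ(11) = -1, μ(13) = -1, μ(14) = 1, μ(15) = 1, μ(17) = -1, μ(19) = -1, μ(21) = 1, μ(22) = 1, μ(23) = -1, μ(26) = 1, μ(29) = -1, μ(30) = -1, μ(31) = -1, μ(33) = 1, μ(34) = 1, μ(35) = 1, μ(37) = -1, μ(38) = 1, μ(39) = 1, μ(41) = -1, μ(42) = -1, μ(43) = -1, μ(46) = 1, μ(47) = -1, μ(51) = 1, μ(53) = -1, μ(55) = 1, μ(57) = 1, μ(58) = 1, μ(59) = -1, μ(61) = -1, μ(62) = 1, μ(65) = 1, μ(66) = -1, μ(67) = -1, μ(69) = 1, μ(70) = -1, μ(71) = -1, μ(73) = -1, μ(74) = 1, μ(77) = 1, μ(78) = -1, μ(79) = -1, μ(82) = 1, μ(83) = -1, μ(85) = 1, μ(86) = 1, μ(87) = 1, μ(89) = -1, μ(91) = 1, μ(93) = 1, μ(94) = 1, μ(95) = 1, μ(97) = -1, μ(101) = -1, μ(102) = -1, μ(103) = -1, μ(105) = -1, μ(106) = 1, μ(107) = -1, μ(109) = -1, μ(110) = -1, μ(111) = 1, μ(113) = -1, μ(114) = -1, μ(115) = 1, μ(118) = 1, μ(119) = 1, μ(122) = 1, μ(123) = 1, μ(127) = -1, μ(129) = 1, μ(130) = -1, with μ = 0 on non-squarefree integers. Summing μ(k)/k for k where μ(k) ≠ 0 gives -2045175533356853827340059964229935649243392971/4014476939333036189094441199026045136645885247730 ≈ -0.0005. (PNT ⟺ this sum → 0 as n → ∞.)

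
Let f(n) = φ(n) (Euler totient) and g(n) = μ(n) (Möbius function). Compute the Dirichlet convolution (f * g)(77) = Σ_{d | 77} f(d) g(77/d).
(φ * μ)(77) = 45

Divisors of 77: [1, 7, 11, 77]. For each d | 77:
  d = 1: φ(1) · μ(77/1) = 1 · 1 = 1
  d = 7: φ(7) · μ(77/7) = 6 · -1 = -6
  d = 11: φ(11) · μ(77/11) = 10 · -1 = -10
  d = 77: φ(77) · μ(77/77) = 60 · 1 = 60
Summing: (φ * μ)(77) = 1 + -6 + -10 + 60 = 45.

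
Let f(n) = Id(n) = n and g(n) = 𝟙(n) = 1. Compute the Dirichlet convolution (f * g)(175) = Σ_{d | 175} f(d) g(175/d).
(Id * 𝟙)(175) = 248

Divisors of 175: [1, 5, 7, 25, 35, 175]. For each d | 175:
  d = 1: Id(1) · 𝟙(175/1) = 1 · 1 = 1
  d = 5: Id(5) · 𝟙(175/5) = 5 · 1 = 5
  d = 7: Id(7) · 𝟙(175/7) = 7 · 1 = 7
  d = 25: Id(25) · 𝟙(175/25) = 25 · 1 = 25
  d = 35: Id(35) · 𝟙(175/35) = 35 · 1 = 35
  d = 175: Id(175) · 𝟙(175/175) = 175 · 1 = 175
Summing: (Id * 𝟙)(175) = 1 + 5 + 7 + 25 + 35 + 175 = 248.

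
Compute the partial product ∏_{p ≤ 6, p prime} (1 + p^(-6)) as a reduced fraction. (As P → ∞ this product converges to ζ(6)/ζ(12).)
∏ = 7414537/7290000

The primes p ≤ 6 are [2, 3, 5]. For each, (1 + 1/p^6) = (p^6 + 1)/p^6. Multiplying these fractions over p ∈ [2, 3, 5] gives 7414537/7290000. (In the limit P → ∞ this tends to ζ(6)/ζ(12).)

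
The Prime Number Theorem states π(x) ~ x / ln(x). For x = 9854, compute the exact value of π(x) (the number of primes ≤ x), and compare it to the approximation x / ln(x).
π(9854) = 1215;  x/ln(x) ≈ 1071.60;  relative error ≈ 11.80%.

Directly count primes up to 9854: π(9854) = 1215. The PNT approximation gives 9854/ln(9854) ≈ 9854/9.19563 ≈ 1071.60. Relative error (π(x) − x/ln(x)) / π(x) ≈ 11.80%; the approximation is known to undercount slightly (Li(x) is a better estimate).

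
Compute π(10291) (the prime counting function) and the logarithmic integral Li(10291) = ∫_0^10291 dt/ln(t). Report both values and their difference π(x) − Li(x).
π(10291) = 1262;  Li(10291) ≈ 1277.68;  π(x) − Li(x) ≈ -15.68.

Direct count of primes ≤ 10291 gives π(10291) = 1262. Numerical evaluation of the logarithmic integral gives Li(10291) ≈ 1277.68. The difference π(x) − Li(x) ≈ -15.68 is typically negative for small/moderate x (Li(x) overestimates), though Littlewood's theorem shows this sign changes infinitely often.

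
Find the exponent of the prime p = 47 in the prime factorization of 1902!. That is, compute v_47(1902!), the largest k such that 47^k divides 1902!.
v_47(1902!) = 40

Legendre's formula: v_p(n!) = Σ_{k ≥ 1} ⌊n / p^k⌋. For p = 47, n = 1902, the terms are:
  ⌊1902/47^1⌋ = ⌊1902/47⌋ = 40
(the next term ⌊1902/47^2⌋ = 0, terminating the sum). Summing: v_47(1902!) = 40 = 40.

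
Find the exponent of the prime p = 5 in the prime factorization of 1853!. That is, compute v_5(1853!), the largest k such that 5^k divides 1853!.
v_5(1853!) = 460

Legendre's formula: v_p(n!) = Σ_{k ≥ 1} ⌊n / p^k⌋. For p = 5, n = 1853, the terms are:
  ⌊1853/5^1⌋ = ⌊1853/5⌋ = 370
  ⌊1853/5^2⌋ = ⌊1853/25⌋ = 74
  ⌊1853/5^3⌋ = ⌊1853/125⌋ = 14
  ⌊1853/5^4⌋ = ⌊1853/625⌋ = 2
(the next term ⌊1853/5^5⌋ = 0, terminating the sum). Summing: v_5(1853!) = 370 + 74 + 14 + 2 = 460.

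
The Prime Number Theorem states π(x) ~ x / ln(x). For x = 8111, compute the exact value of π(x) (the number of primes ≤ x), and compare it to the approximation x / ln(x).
π(8111) = 1020;  x/ln(x) ≈ 901.12;  relative error ≈ 11.65%.

Directly count primes up to 8111: π(8111) = 1020. The PNT approximation gives 8111/ln(8111) ≈ 8111/9.00098 ≈ 901.12. Relative error (π(x) − x/ln(x)) / π(x) ≈ 11.65%; the approximation is known to undercount slightly (Li(x) is a better estimate).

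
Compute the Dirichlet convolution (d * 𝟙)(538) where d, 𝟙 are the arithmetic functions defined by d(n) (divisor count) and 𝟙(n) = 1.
(d * 𝟙)(538) = 9

Divisors of 538: [1, 2, 269, 538]. For each d | 538:
  d = 1: d(1) · 𝟙(538/1) = 1 · 1 = 1
  d = 2: d(2) · 𝟙(538/2) = 2 · 1 = 2
  d = 269: d(269) · 𝟙(538/269) = 2 · 1 = 2
  d = 538: d(538) · 𝟙(538/538) = 4 · 1 = 4
Summing: (d * 𝟙)(538) = 1 + 2 + 2 + 4 = 9.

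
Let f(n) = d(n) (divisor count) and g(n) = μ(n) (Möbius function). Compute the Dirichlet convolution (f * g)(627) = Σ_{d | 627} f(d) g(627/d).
(d * μ)(627) = 1

Divisors of 627: [1, 3, 11, 19, 33, 57, 209, 627]. For each d | 627:
  d = 1: d(1) · μ(627/1) = 1 · -1 = -1
  d = 3: d(3) · μ(627/3) = 2 · 1 = 2
  d = 11: d(11) · μ(627/11) = 2 · 1 = 2
  d = 19: d(19) · μ(627/19) = 2 · 1 = 2
  d = 33: d(33) · μ(627/33) = 4 · -1 = -4
  d = 57: d(57) · μ(627/57) = 4 · -1 = -4
  d = 209: d(209) · μ(627/209) = 4 · -1 = -4
  d = 627: d(627) · μ(627/627) = 8 · 1 = 8
Summing: (d * μ)(627) = -1 + 2 + 2 + 2 + -4 + -4 + -4 + 8 = 1.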